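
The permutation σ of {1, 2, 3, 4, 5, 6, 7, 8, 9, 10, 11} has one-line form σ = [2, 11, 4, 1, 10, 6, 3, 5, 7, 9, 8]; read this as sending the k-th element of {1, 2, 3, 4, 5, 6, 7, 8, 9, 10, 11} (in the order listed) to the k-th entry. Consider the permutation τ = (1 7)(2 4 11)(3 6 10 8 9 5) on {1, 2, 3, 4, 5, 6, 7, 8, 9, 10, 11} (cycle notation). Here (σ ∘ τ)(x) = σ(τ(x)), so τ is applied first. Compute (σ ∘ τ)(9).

10

(σ ∘ τ)(9) = σ(τ(9)). τ(9) = 5, then σ(5) = 10. So (σ ∘ τ)(9) = 10.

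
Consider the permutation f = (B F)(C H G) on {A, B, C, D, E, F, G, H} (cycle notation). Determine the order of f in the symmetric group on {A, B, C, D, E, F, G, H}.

6

The disjoint cycles have lengths 3, 2, 1, 1, 1.
The order of f is the least common multiple of its cycle lengths: lcm(3, 2) = 6.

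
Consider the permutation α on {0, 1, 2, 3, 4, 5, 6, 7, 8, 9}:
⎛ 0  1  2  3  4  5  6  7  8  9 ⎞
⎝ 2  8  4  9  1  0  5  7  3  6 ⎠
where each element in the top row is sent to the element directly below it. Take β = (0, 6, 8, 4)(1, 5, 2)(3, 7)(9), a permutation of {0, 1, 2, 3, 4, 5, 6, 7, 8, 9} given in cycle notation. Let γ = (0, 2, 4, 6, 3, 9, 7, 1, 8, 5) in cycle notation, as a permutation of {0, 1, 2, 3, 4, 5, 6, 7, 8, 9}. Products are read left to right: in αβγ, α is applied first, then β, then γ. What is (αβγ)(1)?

6

Chase 1: α(1) = 8; β(8) = 4; γ(4) = 6. Hence (αβγ)(1) = 6.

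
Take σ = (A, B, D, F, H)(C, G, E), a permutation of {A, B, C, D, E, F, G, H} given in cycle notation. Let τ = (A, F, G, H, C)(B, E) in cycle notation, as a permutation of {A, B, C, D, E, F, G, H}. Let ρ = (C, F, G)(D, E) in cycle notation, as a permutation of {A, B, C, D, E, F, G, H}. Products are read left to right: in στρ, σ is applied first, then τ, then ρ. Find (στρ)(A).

Apply the permutations in order: σ(A) = B, then τ(B) = E, then ρ(E) = D. So (στρ)(A) = D.

D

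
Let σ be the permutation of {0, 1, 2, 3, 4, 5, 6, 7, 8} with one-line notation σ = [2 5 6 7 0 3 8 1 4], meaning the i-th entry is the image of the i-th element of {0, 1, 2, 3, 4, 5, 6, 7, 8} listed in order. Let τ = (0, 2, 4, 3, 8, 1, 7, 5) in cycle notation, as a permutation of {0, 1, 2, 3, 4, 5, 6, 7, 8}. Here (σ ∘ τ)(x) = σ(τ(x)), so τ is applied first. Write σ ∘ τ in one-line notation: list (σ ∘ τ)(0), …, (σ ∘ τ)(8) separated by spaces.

(σ ∘ τ)(x) = σ(τ(x)). Computing each image: σ(τ(0)) = σ(2) = 6, σ(τ(1)) = σ(7) = 1, σ(τ(2)) = σ(4) = 0, σ(τ(3)) = σ(8) = 4, σ(τ(4)) = σ(3) = 7, σ(τ(5)) = σ(0) = 2, σ(τ(6)) = σ(6) = 8, σ(τ(7)) = σ(5) = 3, σ(τ(8)) = σ(1) = 5.
Hence σ ∘ τ = [6 1 0 4 7 2 8 3 5].

6 1 0 4 7 2 8 3 5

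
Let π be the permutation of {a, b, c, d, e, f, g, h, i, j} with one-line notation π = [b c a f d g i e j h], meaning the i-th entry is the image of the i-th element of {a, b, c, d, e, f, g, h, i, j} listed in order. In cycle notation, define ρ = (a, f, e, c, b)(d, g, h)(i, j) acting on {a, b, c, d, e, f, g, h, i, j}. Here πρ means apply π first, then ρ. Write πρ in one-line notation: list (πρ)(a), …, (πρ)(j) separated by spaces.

a b f e g h j c i d

For each element, apply π then ρ: a → b → a; b → c → b; c → a → f; d → f → e; e → d → g; f → g → h; g → i → j; h → e → c; i → j → i; j → h → d.
So πρ in one-line form is a b f e g h j c i d.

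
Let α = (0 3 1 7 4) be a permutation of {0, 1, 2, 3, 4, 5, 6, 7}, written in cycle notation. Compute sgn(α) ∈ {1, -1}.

The cycle lengths are 5, 1, 1, 1.
A cycle is odd iff its length is even; α has 0 even-length cycles, so sgn(α) = (−1)^0 and α is even.

1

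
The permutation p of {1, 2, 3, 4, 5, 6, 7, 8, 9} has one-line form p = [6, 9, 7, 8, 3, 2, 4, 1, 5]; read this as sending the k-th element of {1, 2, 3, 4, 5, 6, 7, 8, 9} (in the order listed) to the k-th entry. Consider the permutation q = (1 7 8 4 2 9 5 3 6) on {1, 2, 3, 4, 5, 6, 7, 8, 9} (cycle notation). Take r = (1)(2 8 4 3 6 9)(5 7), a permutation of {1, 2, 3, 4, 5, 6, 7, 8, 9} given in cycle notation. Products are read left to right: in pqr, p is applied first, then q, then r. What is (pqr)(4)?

3

(pqr)(4) = r(q(p(4))). p(4) = 8, then q(8) = 4, then r(4) = 3, so the result is 3.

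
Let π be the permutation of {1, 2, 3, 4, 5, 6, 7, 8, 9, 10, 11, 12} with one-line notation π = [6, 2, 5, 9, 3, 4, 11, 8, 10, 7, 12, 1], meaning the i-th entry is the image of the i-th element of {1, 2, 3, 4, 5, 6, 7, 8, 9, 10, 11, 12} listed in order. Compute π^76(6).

Tracing 6 → 4 → … returns to 6 after 8 steps, so 6 lies in an 8-cycle (1, 6, 4, 9, 10, 7, 11, 12).
On an 8-cycle, π^8 is the identity, so π^76 = π^4 there (76 ≡ 4 mod 8).
Advancing 4 steps from 6: 6 → 4 → 9 → 10 → 7.

7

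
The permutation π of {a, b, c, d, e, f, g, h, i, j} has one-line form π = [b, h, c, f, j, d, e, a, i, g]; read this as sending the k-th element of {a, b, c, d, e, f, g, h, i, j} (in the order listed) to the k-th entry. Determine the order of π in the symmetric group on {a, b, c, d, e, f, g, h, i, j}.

The disjoint-cycle form of π has cycle lengths 3, 3, 2, 1, 1.
Since disjoint cycles commute, ord(π) = lcm(3, 3, 2) = 6.

6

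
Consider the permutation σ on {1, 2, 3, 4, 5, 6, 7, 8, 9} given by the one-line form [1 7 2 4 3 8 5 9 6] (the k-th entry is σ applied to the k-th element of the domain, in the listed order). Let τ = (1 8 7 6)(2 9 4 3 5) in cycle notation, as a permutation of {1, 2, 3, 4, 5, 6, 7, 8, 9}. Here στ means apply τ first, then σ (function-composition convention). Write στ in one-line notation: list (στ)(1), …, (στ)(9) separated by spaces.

(στ)(x) = σ(τ(x)). Computing each image: σ(τ(1)) = σ(8) = 9, σ(τ(2)) = σ(9) = 6, σ(τ(3)) = σ(5) = 3, σ(τ(4)) = σ(3) = 2, σ(τ(5)) = σ(2) = 7, σ(τ(6)) = σ(1) = 1, σ(τ(7)) = σ(6) = 8, σ(τ(8)) = σ(7) = 5, σ(τ(9)) = σ(4) = 4.
Hence στ = [9 6 3 2 7 1 8 5 4].

9 6 3 2 7 1 8 5 4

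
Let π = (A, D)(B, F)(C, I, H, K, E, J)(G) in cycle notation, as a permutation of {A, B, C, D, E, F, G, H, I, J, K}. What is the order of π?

6

The cycle type of π is (6, 2, 2, 1).
The order of π is the least common multiple of its cycle lengths: lcm(6, 2, 2) = 6.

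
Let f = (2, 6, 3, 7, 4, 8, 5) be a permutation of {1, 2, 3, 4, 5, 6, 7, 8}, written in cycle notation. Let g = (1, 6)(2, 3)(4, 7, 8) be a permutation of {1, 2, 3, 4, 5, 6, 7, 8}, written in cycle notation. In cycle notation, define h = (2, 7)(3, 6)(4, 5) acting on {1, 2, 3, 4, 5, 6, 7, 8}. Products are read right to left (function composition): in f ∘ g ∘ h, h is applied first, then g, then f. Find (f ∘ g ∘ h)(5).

Chase 5: h(5) = 4; g(4) = 7; f(7) = 4. Hence (f ∘ g ∘ h)(5) = 4.

4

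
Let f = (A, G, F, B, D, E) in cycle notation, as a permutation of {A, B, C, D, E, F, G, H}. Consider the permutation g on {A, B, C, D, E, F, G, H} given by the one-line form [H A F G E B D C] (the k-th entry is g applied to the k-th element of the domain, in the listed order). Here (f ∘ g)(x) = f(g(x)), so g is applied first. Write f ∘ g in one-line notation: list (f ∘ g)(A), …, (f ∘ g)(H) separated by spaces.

(f ∘ g)(x) = f(g(x)). Computing each image: f(g(A)) = f(H) = H, f(g(B)) = f(A) = G, f(g(C)) = f(F) = B, f(g(D)) = f(G) = F, f(g(E)) = f(E) = A, f(g(F)) = f(B) = D, f(g(G)) = f(D) = E, f(g(H)) = f(C) = C.
Hence f ∘ g = [H G B F A D E C].

H G B F A D E C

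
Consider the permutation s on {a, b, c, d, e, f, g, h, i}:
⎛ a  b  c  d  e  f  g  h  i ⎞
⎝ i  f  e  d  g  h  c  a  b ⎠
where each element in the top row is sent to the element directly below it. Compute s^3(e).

Tracing e → g → … returns to e after 3 steps, so e lies in a 3-cycle (c e g).
Powers repeat with period 3 on this cycle, and 3 mod 3 = 0, so s^3(e) = s^0(e).
So s^3(e) = e.

e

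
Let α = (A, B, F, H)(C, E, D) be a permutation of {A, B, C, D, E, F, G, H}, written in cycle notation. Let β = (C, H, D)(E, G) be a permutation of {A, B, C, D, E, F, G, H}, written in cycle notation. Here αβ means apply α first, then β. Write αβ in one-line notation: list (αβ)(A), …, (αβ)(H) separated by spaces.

For each element, apply α then β: A → B → B; B → F → F; C → E → G; D → C → H; E → D → C; F → H → D; G → G → E; H → A → A.
Collecting the images, αβ = [B F G H C D E A].

B F G H C D E A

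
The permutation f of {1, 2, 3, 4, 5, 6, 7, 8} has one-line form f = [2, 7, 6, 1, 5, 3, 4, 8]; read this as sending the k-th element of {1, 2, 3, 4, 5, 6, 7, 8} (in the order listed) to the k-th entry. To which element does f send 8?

8

8 is element number 8 of the domain, and entry number 8 of the one-line form is 8, so f(8) = 8.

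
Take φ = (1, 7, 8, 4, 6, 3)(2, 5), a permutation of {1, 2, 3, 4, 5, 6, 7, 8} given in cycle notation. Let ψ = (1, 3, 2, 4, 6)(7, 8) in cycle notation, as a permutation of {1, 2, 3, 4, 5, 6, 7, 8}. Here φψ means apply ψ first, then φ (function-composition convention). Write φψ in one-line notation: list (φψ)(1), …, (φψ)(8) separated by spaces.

Chase each element through ψ then φ: 1 → 3 → 1; 2 → 4 → 6; 3 → 2 → 5; 4 → 6 → 3; 5 → 5 → 2; 6 → 1 → 7; 7 → 8 → 4; 8 → 7 → 8.
So φψ in one-line form is 1 6 5 3 2 7 4 8.

1 6 5 3 2 7 4 8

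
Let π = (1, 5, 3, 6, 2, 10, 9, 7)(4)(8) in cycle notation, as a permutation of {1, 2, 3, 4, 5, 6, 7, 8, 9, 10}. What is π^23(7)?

9

7 lies in the 8-cycle (1, 5, 3, 6, 2, 10, 9, 7).
Since the cycle has length 8, π^23 acts on it the same as π^7 (23 mod 8 = 7).
Advancing 7 steps from 7: 7 → 1 → 5 → 3 → 6 → 2 → 10 → 9.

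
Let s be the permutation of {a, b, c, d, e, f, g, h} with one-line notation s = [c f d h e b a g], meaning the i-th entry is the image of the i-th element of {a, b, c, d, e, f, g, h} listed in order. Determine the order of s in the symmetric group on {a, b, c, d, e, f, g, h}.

Writing s as disjoint cycles, the cycle lengths are 5, 2, 1.
The order is lcm(5, 2) = 10.

10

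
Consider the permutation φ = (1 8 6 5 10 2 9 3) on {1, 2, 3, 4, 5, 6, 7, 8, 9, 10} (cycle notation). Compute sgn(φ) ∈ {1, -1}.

-1

The cycle lengths are 8, 1, 1.
A cycle is odd iff its length is even; φ has 1 even-length cycle, so sgn(φ) = (−1)^1 and φ is odd.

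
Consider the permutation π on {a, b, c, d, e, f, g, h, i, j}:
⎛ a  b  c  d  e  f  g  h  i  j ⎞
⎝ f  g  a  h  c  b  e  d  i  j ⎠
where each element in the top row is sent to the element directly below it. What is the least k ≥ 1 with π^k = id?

Writing π as disjoint cycles, the cycle lengths are 6, 2, 1, 1.
The order is lcm(6, 2) = 6.

6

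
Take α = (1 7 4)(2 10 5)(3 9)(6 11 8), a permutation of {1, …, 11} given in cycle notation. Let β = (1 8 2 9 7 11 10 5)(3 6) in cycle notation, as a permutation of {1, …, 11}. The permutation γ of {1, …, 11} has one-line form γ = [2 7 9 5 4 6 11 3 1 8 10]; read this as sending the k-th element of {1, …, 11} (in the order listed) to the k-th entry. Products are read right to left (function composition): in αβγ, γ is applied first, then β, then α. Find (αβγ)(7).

5

Apply the permutations in order: γ(7) = 11, then β(11) = 10, then α(10) = 5. So (αβγ)(7) = 5.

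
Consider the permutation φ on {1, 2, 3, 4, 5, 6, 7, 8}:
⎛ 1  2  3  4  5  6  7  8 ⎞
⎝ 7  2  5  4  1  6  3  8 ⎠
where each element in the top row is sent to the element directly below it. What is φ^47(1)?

Tracing 1 → 7 → … returns to 1 after 4 steps, so 1 lies in a 4-cycle (1, 7, 3, 5).
On a 4-cycle, φ^4 is the identity, so φ^47 = φ^3 there (47 ≡ 3 mod 4).
Stepping 3 places around the cycle: 1 → 7 → 3 → 5.

5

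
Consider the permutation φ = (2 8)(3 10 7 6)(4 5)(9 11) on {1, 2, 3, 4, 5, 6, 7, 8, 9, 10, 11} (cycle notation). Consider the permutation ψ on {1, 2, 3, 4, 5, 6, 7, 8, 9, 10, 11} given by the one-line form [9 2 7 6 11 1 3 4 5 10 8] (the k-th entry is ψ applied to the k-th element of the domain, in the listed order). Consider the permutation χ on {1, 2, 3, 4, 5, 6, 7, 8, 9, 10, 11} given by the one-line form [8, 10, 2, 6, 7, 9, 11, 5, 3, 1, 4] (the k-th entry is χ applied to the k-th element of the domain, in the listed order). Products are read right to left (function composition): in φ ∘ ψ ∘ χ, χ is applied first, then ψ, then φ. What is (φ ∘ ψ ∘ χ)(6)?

(φ ∘ ψ ∘ χ)(6) = φ(ψ(χ(6))). χ(6) = 9, then ψ(9) = 5, then φ(5) = 4, so the result is 4.

4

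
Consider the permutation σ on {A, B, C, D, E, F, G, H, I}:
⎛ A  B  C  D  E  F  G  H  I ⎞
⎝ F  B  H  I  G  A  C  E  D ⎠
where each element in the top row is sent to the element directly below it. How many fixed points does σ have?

1

The fixed points (elements with σ(x) = x) are {B}, so there is 1.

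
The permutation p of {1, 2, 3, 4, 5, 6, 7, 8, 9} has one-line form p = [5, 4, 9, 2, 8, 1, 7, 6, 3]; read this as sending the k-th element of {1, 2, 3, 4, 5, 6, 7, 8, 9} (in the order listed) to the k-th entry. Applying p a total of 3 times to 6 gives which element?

8

Tracing 6 → 1 → … returns to 6 after 4 steps, so 6 lies in a 4-cycle (1 5 8 6).
Stepping 3 places around the cycle: 6 → 1 → 5 → 8.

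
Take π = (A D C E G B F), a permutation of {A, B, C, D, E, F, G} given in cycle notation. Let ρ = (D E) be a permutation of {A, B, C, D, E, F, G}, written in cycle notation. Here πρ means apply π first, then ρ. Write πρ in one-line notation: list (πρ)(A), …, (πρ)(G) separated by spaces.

For each element, apply π then ρ: A → D → E; B → F → F; C → E → D; D → C → C; E → G → G; F → A → A; G → B → B.
Collecting the images, πρ = [E F D C G A B].

E F D C G A B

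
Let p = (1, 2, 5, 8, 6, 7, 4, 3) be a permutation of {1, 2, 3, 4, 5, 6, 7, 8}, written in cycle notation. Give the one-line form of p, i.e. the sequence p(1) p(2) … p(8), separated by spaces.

2 5 1 3 8 7 4 6

Each element maps to the next entry in its cycle (wrapping to the front): 1→2, 2→5, 3→1, 4→3, 5→8, 6→7, 7→4, 8→6.
So the one-line form is 2 5 1 3 8 7 4 6.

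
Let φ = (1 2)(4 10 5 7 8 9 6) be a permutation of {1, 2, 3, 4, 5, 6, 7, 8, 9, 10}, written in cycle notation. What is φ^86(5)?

8

5 lies in the 7-cycle (4 10 5 7 8 9 6).
Powers repeat with period 7 on this cycle, and 86 mod 7 = 2, so φ^86(5) = φ^2(5).
Advancing 2 steps from 5: 5 → 7 → 8.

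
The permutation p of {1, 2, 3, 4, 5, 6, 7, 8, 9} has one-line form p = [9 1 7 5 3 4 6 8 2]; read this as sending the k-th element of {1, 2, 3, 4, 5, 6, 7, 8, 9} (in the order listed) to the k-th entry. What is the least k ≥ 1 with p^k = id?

Writing p as disjoint cycles, the cycle lengths are 5, 3, 1.
Since disjoint cycles commute, ord(p) = lcm(5, 3) = 15.

15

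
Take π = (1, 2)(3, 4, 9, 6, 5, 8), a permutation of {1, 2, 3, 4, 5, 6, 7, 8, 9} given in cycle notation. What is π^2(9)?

9 lies in the 6-cycle (3, 4, 9, 6, 5, 8).
Stepping 2 places around the cycle: 9 → 6 → 5.

5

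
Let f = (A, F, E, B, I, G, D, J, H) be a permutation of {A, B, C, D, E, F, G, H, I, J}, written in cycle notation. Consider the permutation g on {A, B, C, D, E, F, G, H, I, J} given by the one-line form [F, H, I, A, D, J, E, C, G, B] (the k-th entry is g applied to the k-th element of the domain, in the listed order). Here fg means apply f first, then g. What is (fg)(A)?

J

First apply f: f(A) = F, then g(F) = J. Thus (fg)(A) = J.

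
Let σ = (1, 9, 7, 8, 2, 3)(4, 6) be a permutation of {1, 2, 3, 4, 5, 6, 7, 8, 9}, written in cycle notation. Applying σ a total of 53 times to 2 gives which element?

2 lies in the 6-cycle (1, 9, 7, 8, 2, 3).
Since the cycle has length 6, σ^53 acts on it the same as σ^5 (53 mod 6 = 5).
Advancing 5 steps from 2: 2 → 3 → 1 → 9 → 7 → 8.

8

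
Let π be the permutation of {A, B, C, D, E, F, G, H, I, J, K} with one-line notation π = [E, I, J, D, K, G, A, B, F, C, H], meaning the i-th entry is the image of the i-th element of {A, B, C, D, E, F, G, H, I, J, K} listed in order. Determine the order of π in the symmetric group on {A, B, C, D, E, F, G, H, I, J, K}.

8

Decomposing into disjoint cycles gives cycle lengths 8, 2, 1.
Since disjoint cycles commute, ord(π) = lcm(8, 2) = 8.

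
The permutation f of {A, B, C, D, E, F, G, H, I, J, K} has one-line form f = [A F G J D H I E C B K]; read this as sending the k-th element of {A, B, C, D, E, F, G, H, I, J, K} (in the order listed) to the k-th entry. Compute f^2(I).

G

Tracing I → C → … returns to I after 3 steps, so I lies in a 3-cycle (C G I).
Stepping 2 places around the cycle: I → C → G.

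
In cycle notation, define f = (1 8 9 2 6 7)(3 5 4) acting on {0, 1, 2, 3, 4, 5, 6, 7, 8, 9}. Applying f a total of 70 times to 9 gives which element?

1

9 lies in the 6-cycle (1 8 9 2 6 7).
On a 6-cycle, f^6 is the identity, so f^70 = f^4 there (70 ≡ 4 mod 6).
Advancing 4 steps from 9: 9 → 2 → 6 → 7 → 1.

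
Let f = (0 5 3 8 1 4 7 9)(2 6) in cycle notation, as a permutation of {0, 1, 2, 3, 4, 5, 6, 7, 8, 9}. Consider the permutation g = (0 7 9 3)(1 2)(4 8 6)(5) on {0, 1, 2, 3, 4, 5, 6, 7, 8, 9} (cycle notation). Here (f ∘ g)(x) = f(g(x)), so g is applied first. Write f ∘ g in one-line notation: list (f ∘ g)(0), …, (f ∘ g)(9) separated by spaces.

For each element, apply g then f: 0 → 7 → 9; 1 → 2 → 6; 2 → 1 → 4; 3 → 0 → 5; 4 → 8 → 1; 5 → 5 → 3; 6 → 4 → 7; 7 → 9 → 0; 8 → 6 → 2; 9 → 3 → 8.
Collecting the images, f ∘ g = [9 6 4 5 1 3 7 0 2 8].

9 6 4 5 1 3 7 0 2 8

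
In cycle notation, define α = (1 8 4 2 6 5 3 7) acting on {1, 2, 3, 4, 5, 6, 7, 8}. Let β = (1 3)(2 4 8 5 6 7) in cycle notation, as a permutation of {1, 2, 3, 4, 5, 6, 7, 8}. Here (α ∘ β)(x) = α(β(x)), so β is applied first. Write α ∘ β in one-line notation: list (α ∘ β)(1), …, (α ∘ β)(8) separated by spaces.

(α ∘ β)(x) = α(β(x)). Computing each image: α(β(1)) = α(3) = 7, α(β(2)) = α(4) = 2, α(β(3)) = α(1) = 8, α(β(4)) = α(8) = 4, α(β(5)) = α(6) = 5, α(β(6)) = α(7) = 1, α(β(7)) = α(2) = 6, α(β(8)) = α(5) = 3.
Hence α ∘ β = [7 2 8 4 5 1 6 3].

7 2 8 4 5 1 6 3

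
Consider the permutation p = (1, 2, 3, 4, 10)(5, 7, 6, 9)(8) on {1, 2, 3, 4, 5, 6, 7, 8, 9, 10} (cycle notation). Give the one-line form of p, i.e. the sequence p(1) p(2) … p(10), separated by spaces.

Each element maps to the next entry in its cycle (wrapping to the front): 1↦2, 2↦3, 3↦4, 4↦10, 5↦7, 6↦9, 7↦6, 8↦8, 9↦5, 10↦1.
Listing these in domain order gives 2 3 4 10 7 9 6 8 5 1.

2 3 4 10 7 9 6 8 5 1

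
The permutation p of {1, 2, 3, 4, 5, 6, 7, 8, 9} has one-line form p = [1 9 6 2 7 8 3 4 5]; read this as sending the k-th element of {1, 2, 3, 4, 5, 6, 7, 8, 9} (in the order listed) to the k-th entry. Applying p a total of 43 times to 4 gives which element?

5

Tracing 4 → 2 → … returns to 4 after 8 steps, so 4 lies in an 8-cycle (2, 9, 5, 7, 3, 6, 8, 4).
Powers repeat with period 8 on this cycle, and 43 mod 8 = 3, so p^43(4) = p^3(4).
Advancing 3 steps from 4: 4 → 2 → 9 → 5.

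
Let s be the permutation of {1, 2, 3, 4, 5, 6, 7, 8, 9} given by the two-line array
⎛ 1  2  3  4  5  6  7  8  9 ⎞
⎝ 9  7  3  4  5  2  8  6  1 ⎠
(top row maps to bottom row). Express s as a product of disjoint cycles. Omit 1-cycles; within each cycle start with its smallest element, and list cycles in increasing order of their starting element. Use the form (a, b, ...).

(1, 9)(2, 7, 8, 6)

From 1: 1 → 9 → 1, closing the cycle (1, 9).
Repeating from the next unused element and collecting all non-trivial cycles gives (1, 9)(2, 7, 8, 6).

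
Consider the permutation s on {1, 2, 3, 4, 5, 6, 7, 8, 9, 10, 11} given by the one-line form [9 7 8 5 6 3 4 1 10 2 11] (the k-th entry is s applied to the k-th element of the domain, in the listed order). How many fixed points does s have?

1

The fixed points (elements with s(x) = x) are {11}, so there is 1.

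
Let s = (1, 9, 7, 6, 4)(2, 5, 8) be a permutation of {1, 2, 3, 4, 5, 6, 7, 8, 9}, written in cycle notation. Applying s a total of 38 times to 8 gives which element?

5

8 lies in the 3-cycle (2, 5, 8).
Since the cycle has length 3, s^38 acts on it the same as s^2 (38 mod 3 = 2).
Advancing 2 steps from 8: 8 → 2 → 5.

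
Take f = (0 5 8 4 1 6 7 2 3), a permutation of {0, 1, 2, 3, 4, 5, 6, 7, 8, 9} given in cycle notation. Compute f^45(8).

8

8 lies in the 9-cycle (0 5 8 4 1 6 7 2 3).
Since the cycle has length 9, f^45 acts on it the same as f^0 (45 mod 9 = 0).
So f^45(8) = 8.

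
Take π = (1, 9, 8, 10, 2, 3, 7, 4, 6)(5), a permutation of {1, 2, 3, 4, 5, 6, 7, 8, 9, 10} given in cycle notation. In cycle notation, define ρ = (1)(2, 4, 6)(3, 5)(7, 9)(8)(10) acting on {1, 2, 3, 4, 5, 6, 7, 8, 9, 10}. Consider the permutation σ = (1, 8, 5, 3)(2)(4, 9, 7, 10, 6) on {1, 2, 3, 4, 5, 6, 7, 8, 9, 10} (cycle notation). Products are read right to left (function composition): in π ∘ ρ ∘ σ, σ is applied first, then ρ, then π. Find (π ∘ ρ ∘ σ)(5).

Apply the permutations in order: σ(5) = 3, then ρ(3) = 5, then π(5) = 5. So (π ∘ ρ ∘ σ)(5) = 5.

5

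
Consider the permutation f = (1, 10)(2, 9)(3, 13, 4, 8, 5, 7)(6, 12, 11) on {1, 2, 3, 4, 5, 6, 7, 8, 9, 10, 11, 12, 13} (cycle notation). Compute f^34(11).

6

11 lies in the 3-cycle (6, 12, 11).
Since the cycle has length 3, f^34 acts on it the same as f^1 (34 mod 3 = 1).
Stepping 1 place around the cycle: 11 → 6.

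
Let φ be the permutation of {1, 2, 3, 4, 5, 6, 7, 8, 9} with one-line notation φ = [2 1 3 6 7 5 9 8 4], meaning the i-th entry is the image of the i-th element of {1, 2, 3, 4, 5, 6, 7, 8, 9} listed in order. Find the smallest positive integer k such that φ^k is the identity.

Decomposing into disjoint cycles gives cycle lengths 5, 2, 1, 1.
The order is lcm(5, 2) = 10.

10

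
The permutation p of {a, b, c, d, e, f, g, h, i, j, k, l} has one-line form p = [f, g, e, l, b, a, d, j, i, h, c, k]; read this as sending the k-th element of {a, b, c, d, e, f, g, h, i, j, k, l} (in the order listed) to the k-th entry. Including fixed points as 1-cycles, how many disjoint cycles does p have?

4

The cycle decomposition is (a, f)(b, g, d, l, k, c, e)(h, j)(i), which has 4 cycles (counting 1-cycles).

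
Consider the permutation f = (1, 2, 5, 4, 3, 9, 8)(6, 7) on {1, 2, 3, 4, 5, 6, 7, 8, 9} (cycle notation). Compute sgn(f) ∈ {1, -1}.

-1

The cycle lengths are 7, 2.
A cycle is odd iff its length is even; f has 1 even-length cycle, so sgn(f) = (−1)^1 and f is odd.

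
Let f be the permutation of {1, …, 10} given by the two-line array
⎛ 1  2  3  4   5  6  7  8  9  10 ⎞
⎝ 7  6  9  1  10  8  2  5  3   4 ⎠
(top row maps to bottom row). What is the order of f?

Decomposing into disjoint cycles gives cycle lengths 8, 2.
Since disjoint cycles commute, ord(f) = lcm(8, 2) = 8.

8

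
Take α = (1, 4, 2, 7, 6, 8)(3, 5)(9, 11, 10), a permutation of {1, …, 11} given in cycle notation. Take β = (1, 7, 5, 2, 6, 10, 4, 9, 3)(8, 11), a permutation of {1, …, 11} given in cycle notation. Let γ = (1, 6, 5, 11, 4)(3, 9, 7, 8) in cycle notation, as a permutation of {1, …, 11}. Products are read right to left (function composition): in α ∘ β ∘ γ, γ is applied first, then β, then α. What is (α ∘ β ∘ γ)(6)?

Apply the permutations in order: γ(6) = 5, then β(5) = 2, then α(2) = 7. So (α ∘ β ∘ γ)(6) = 7.

7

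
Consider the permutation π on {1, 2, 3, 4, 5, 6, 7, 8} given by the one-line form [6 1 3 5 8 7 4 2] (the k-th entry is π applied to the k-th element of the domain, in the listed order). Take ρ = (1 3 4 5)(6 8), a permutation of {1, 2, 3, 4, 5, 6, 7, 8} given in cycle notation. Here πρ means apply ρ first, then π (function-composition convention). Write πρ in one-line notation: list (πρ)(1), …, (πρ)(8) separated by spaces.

For each element, apply ρ then π: 1 → 3 → 3; 2 → 2 → 1; 3 → 4 → 5; 4 → 5 → 8; 5 → 1 → 6; 6 → 8 → 2; 7 → 7 → 4; 8 → 6 → 7.
So πρ in one-line form is 3 1 5 8 6 2 4 7.

3 1 5 8 6 2 4 7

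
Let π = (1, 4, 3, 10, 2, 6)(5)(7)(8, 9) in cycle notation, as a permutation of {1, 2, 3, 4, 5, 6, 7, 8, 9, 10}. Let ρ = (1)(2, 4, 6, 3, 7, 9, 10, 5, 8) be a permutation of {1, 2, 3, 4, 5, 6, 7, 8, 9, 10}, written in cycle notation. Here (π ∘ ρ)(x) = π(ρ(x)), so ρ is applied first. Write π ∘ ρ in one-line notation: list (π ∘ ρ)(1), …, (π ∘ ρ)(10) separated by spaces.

4 3 7 1 9 10 8 6 2 5

For each element, apply ρ then π: 1 → 1 → 4; 2 → 4 → 3; 3 → 7 → 7; 4 → 6 → 1; 5 → 8 → 9; 6 → 3 → 10; 7 → 9 → 8; 8 → 2 → 6; 9 → 10 → 2; 10 → 5 → 5.
So π ∘ ρ in one-line form is 4 3 7 1 9 10 8 6 2 5.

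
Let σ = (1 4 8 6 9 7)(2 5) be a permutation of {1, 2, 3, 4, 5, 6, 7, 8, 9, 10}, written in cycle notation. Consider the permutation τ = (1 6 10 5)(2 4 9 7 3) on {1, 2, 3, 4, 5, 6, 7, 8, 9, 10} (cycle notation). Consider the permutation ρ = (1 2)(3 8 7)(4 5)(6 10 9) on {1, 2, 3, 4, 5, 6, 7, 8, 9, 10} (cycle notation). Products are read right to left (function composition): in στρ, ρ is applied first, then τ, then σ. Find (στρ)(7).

(στρ)(7) = σ(τ(ρ(7))). ρ(7) = 3, then τ(3) = 2, then σ(2) = 5, so the result is 5.

5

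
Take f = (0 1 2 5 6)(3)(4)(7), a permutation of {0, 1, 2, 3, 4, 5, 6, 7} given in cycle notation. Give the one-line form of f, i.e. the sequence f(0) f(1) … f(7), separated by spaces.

Image by image: 0↦1, 1↦2, 2↦5, 3↦3, 4↦4, 5↦6, 6↦0, 7↦7.
Listing these in domain order gives 1 2 5 3 4 6 0 7.

1 2 5 3 4 6 0 7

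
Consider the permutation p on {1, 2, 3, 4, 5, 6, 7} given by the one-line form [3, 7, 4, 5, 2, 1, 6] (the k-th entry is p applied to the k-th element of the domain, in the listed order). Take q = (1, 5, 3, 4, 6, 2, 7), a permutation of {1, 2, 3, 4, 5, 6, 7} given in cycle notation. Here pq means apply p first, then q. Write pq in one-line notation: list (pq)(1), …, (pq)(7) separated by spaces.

Chase each element through p then q: 1 → 3 → 4; 2 → 7 → 1; 3 → 4 → 6; 4 → 5 → 3; 5 → 2 → 7; 6 → 1 → 5; 7 → 6 → 2.
Collecting the images, pq = [4 1 6 3 7 5 2].

4 1 6 3 7 5 2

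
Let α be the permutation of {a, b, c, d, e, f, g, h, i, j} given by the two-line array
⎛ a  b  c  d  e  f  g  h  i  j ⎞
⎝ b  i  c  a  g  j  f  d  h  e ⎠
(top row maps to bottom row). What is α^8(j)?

j

Tracing j → e → … returns to j after 4 steps, so j lies in a 4-cycle (e g f j).
Since the cycle has length 4, α^8 acts on it the same as α^0 (8 mod 4 = 0).
So α^8(j) = j.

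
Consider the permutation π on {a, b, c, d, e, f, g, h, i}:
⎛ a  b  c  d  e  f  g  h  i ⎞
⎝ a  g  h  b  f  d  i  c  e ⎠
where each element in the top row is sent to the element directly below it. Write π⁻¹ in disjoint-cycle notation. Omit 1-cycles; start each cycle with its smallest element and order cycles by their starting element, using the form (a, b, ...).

(b, d, f, e, i, g)(c, h)

First write π in disjoint cycles: (b, g, i, e, f, d)(c, h).
The inverse reverses every cycle; in canonical form, π⁻¹ = (b, d, f, e, i, g)(c, h).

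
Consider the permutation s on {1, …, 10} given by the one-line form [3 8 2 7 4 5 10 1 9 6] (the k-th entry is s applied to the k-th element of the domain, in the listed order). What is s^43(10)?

Tracing 10 → 6 → … returns to 10 after 5 steps, so 10 lies in a 5-cycle (4 7 10 6 5).
Since the cycle has length 5, s^43 acts on it the same as s^3 (43 mod 5 = 3).
Stepping 3 places around the cycle: 10 → 6 → 5 → 4.

4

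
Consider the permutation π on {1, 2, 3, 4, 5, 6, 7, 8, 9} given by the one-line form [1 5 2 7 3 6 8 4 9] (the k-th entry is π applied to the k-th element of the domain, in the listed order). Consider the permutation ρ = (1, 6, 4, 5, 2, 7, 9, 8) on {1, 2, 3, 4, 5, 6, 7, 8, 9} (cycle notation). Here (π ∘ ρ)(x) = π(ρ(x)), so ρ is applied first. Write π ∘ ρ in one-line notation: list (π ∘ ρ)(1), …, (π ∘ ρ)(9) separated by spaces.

6 8 2 3 5 7 9 1 4

Chase each element through ρ then π: 1 → 6 → 6; 2 → 7 → 8; 3 → 3 → 2; 4 → 5 → 3; 5 → 2 → 5; 6 → 4 → 7; 7 → 9 → 9; 8 → 1 → 1; 9 → 8 → 4.
Collecting the images, π ∘ ρ = [6 8 2 3 5 7 9 1 4].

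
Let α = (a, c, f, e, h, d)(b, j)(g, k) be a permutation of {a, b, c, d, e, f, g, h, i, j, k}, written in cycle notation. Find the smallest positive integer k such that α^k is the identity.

6

The cycle type of α is (6, 2, 2, 1).
Since disjoint cycles commute, ord(α) = lcm(6, 2, 2) = 6.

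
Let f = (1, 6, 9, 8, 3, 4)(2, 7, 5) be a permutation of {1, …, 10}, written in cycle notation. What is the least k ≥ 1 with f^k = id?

The disjoint cycles have lengths 6, 3, 1.
The order is lcm(6, 3) = 6.

6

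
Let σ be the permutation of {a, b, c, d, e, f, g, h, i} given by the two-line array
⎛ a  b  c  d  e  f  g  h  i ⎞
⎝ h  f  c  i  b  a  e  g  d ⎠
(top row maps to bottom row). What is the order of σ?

Decomposing into disjoint cycles gives cycle lengths 6, 2, 1.
The order of σ is the least common multiple of its cycle lengths: lcm(6, 2) = 6.

6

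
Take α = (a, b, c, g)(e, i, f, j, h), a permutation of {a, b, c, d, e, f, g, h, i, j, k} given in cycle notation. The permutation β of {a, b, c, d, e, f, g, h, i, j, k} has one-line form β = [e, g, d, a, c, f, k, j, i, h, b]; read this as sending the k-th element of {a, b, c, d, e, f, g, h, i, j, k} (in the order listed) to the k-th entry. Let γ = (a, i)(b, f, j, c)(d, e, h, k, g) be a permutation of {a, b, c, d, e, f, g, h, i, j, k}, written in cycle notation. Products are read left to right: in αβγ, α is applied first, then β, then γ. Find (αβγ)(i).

j

Chase i: α(i) = f; β(f) = f; γ(f) = j. Hence (αβγ)(i) = j.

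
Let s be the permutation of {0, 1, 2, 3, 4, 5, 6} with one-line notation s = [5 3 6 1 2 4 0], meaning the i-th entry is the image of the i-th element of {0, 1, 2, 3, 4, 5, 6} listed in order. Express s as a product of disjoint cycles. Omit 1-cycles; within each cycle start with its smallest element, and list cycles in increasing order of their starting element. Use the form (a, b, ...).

(0, 5, 4, 2, 6)(1, 3)

Iterating s from 0 gives 0 → 5 → 4 → 2 → 6 → 0; that is the 5-cycle (0, 5, 4, 2, 6).
Continuing from each remaining unvisited element yields (0, 5, 4, 2, 6)(1, 3).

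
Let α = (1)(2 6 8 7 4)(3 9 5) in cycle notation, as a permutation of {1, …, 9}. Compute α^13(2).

7

2 lies in the 5-cycle (2 6 8 7 4).
Since the cycle has length 5, α^13 acts on it the same as α^3 (13 mod 5 = 3).
Advancing 3 steps from 2: 2 → 6 → 8 → 7.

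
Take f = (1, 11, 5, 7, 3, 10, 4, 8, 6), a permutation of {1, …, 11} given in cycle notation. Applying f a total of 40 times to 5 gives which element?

5 lies in the 9-cycle (1, 11, 5, 7, 3, 10, 4, 8, 6).
Since the cycle has length 9, f^40 acts on it the same as f^4 (40 mod 9 = 4).
Stepping 4 places around the cycle: 5 → 7 → 3 → 10 → 4.

4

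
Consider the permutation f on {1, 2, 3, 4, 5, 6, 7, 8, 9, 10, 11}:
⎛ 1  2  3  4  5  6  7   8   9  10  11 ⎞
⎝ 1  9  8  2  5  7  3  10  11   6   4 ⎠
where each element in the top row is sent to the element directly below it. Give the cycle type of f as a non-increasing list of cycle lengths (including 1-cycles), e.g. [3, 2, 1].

The disjoint cycles are (1)(2 9 11 4)(3 8 10 6 7)(5), with lengths 5, 4, 1, 1 in non-increasing order.

[5, 4, 1, 1]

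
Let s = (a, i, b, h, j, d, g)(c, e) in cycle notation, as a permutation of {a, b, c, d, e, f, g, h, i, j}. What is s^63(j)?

j

j lies in the 7-cycle (a, i, b, h, j, d, g).
Since the cycle has length 7, s^63 acts on it the same as s^0 (63 mod 7 = 0).
So s^63(j) = j.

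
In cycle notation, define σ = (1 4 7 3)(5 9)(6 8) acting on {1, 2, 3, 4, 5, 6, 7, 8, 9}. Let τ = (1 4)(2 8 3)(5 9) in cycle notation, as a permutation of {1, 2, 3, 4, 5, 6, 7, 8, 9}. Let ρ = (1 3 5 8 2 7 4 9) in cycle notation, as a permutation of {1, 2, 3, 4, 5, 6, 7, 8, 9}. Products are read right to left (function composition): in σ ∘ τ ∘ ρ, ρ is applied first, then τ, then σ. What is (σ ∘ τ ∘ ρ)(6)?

8

Chase 6: ρ(6) = 6; τ(6) = 6; σ(6) = 8. Hence (σ ∘ τ ∘ ρ)(6) = 8.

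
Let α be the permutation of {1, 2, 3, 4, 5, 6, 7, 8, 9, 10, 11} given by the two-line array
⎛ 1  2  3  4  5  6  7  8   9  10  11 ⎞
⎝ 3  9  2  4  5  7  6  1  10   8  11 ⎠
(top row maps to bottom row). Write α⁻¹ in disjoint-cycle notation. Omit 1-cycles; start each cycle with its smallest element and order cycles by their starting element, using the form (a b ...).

(1 8 10 9 2 3)(6 7)

First write α in disjoint cycles: (1 3 2 9 10 8)(6 7).
Reversing each cycle (and rotating so the smallest element leads) gives α⁻¹ = (1 8 10 9 2 3)(6 7).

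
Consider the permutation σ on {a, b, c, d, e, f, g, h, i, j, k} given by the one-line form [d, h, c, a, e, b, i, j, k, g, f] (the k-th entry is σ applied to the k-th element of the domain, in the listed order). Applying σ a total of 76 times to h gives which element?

Tracing h → j → … returns to h after 7 steps, so h lies in a 7-cycle (b h j g i k f).
On a 7-cycle, σ^7 is the identity, so σ^76 = σ^6 there (76 ≡ 6 mod 7).
Stepping 6 places around the cycle: h → j → g → i → k → f → b.

b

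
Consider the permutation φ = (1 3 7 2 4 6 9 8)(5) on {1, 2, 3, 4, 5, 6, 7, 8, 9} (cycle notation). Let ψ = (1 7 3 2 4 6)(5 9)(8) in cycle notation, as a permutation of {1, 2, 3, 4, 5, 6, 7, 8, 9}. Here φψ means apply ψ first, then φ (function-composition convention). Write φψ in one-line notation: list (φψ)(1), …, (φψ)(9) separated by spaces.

Chase each element through ψ then φ: 1 → 7 → 2; 2 → 4 → 6; 3 → 2 → 4; 4 → 6 → 9; 5 → 9 → 8; 6 → 1 → 3; 7 → 3 → 7; 8 → 8 → 1; 9 → 5 → 5.
So φψ in one-line form is 2 6 4 9 8 3 7 1 5.

2 6 4 9 8 3 7 1 5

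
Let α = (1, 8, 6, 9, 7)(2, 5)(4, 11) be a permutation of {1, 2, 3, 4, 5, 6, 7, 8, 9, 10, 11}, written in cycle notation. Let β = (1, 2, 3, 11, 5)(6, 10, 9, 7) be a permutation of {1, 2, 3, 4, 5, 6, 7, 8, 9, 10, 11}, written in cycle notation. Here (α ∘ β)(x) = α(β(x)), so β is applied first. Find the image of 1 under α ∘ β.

5

β(1) = 2, then α(2) = 5; composing gives (α ∘ β)(1) = 5.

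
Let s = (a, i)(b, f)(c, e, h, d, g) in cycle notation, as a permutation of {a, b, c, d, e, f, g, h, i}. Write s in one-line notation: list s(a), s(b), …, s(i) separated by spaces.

i f e g h b c d a

Each element maps to the next entry in its cycle (wrapping to the front): a↦i, b↦f, c↦e, d↦g, e↦h, f↦b, g↦c, h↦d, i↦a.
Listing these in domain order gives i f e g h b c d a.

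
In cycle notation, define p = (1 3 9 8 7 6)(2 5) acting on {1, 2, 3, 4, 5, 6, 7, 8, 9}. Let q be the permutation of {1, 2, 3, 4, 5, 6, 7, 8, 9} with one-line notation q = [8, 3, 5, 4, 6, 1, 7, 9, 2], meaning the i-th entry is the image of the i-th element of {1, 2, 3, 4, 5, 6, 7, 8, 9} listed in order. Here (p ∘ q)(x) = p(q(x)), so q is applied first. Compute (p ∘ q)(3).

First apply q: q(3) = 5, then p(5) = 2. Thus (p ∘ q)(3) = 2.

2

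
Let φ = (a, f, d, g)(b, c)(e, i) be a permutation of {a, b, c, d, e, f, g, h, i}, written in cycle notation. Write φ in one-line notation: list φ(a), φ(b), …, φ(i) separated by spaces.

f c b g i d a h e

Each element maps to the next entry in its cycle (wrapping to the front): a→f, b→c, c→b, d→g, e→i, f→d, g→a, h→h, i→e.
So the one-line form is f c b g i d a h e.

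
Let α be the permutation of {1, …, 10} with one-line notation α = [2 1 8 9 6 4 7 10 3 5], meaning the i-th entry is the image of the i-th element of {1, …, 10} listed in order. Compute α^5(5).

8

Tracing 5 → 6 → … returns to 5 after 7 steps, so 5 lies in a 7-cycle (3 8 10 5 6 4 9).
Stepping 5 places around the cycle: 5 → 6 → 4 → 9 → 3 → 8.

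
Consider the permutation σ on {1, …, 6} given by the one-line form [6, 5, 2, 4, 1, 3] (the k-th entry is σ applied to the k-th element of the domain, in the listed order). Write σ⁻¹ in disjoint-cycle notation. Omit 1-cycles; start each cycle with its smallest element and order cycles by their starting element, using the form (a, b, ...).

(1, 5, 2, 3, 6)

First write σ in disjoint cycles: (1, 6, 3, 2, 5).
The inverse reverses every cycle; in canonical form, σ⁻¹ = (1, 5, 2, 3, 6).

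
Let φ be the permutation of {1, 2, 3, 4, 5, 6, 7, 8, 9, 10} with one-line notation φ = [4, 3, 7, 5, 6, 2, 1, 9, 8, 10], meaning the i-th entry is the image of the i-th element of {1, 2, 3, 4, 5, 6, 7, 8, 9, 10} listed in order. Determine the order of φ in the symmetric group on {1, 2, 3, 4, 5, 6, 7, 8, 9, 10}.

The disjoint-cycle form of φ has cycle lengths 7, 2, 1.
Since disjoint cycles commute, ord(φ) = lcm(7, 2) = 14.

14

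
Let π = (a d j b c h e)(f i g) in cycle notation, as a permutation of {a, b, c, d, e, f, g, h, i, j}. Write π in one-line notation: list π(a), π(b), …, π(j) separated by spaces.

Reading each image from the cycles: a→d, b→c, c→h, d→j, e→a, f→i, g→f, h→e, i→g, j→b.
Listing these in domain order gives d c h j a i f e g b.

d c h j a i f e g b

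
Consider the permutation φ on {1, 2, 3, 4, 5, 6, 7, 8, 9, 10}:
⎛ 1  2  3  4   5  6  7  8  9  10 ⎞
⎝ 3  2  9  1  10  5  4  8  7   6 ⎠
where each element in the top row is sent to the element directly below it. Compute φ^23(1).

Tracing 1 → 3 → … returns to 1 after 5 steps, so 1 lies in a 5-cycle (1 3 9 7 4).
Since the cycle has length 5, φ^23 acts on it the same as φ^3 (23 mod 5 = 3).
Advancing 3 steps from 1: 1 → 3 → 9 → 7.

7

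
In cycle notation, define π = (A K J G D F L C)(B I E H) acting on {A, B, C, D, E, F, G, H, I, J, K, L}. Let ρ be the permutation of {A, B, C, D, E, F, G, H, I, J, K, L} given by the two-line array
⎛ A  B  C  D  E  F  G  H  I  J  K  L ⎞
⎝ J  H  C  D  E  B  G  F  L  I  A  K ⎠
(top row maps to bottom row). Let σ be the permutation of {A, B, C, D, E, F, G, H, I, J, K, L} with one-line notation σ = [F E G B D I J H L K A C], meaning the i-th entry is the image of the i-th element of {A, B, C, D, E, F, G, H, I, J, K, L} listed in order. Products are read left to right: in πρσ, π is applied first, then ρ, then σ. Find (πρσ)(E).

Apply the permutations in order: π(E) = H, then ρ(H) = F, then σ(F) = I. So (πρσ)(E) = I.

I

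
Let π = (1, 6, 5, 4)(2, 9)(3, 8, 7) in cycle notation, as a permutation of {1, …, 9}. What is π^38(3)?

7

3 lies in the 3-cycle (3, 8, 7).
Since the cycle has length 3, π^38 acts on it the same as π^2 (38 mod 3 = 2).
Stepping 2 places around the cycle: 3 → 8 → 7.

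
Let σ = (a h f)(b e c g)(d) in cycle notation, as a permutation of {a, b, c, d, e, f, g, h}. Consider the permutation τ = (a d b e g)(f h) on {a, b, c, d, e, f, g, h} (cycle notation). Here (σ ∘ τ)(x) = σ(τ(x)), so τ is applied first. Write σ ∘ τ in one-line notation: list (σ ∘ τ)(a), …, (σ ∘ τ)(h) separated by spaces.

Chase each element through τ then σ: a → d → d; b → e → c; c → c → g; d → b → e; e → g → b; f → h → f; g → a → h; h → f → a.
So σ ∘ τ in one-line form is d c g e b f h a.

d c g e b f h a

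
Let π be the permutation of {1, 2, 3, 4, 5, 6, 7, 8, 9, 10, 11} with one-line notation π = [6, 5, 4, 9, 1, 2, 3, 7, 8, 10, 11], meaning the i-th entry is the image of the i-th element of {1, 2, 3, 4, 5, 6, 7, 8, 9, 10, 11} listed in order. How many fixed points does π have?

2

The fixed points (elements with π(x) = x) are {10, 11}, so there are 2.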